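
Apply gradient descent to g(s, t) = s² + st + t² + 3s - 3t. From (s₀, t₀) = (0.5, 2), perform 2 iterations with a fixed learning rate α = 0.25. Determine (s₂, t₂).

∇g = (2s + t + 3, s + 2t - 3)
(s₁, t₁) = (0.5, 2) − 0.25·(6, 1.5) = (-1, 1.625)
(s₂, t₂) = (-1, 1.625) − 0.25·(2.625, -0.75) = (-1.65625, 1.8125)

(-1.65625, 1.8125)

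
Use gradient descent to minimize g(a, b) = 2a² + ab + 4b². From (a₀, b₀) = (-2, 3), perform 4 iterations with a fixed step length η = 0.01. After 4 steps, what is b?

∇g = (4a + b, a + 8b)
(a₁, b₁) = (-2, 3) − 0.01·(-5, 22) = (-1.95, 2.78)
(a₂, b₂) = (-1.95, 2.78) − 0.01·(-5.02, 20.29) = (-1.8998, 2.5771)
(a₃, b₃) = (-1.8998, 2.5771) − 0.01·(-5.0221, 18.717) = (-1.849579, 2.38993)
(a₄, b₄) = (-1.849579, 2.38993) − 0.01·(-5.008386, 17.269861) = (-1.79949514, 2.21723139)
b = 2.21723139

2.21723139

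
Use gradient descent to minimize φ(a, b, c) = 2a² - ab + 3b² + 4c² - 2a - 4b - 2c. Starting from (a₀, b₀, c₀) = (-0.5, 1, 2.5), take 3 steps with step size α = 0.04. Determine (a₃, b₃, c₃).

∇φ = (4a - b - 2, -a + 6b - 4, 8c - 2)
(a₁, b₁, c₁) = (-0.5, 1, 2.5) − 0.04·(-5, 2.5, 18) = (-0.3, 0.9, 1.78)
(a₂, b₂, c₂) = (-0.3, 0.9, 1.78) − 0.04·(-4.1, 1.7, 12.24) = (-0.136, 0.832, 1.2904)
(a₃, b₃, c₃) = (-0.136, 0.832, 1.2904) − 0.04·(-3.376, 1.128, 8.3232) = (-0.00096, 0.78688, 0.957472)

(-0.00096, 0.78688, 0.957472)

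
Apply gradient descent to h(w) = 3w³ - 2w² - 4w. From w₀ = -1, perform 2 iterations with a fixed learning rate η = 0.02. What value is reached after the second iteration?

h′(w) = 9w² - 4w - 4
w₁ = -1 − 0.02·9 = -1.18
w₂ = -1.18 − 0.02·13.2516 = -1.445032

-1.445032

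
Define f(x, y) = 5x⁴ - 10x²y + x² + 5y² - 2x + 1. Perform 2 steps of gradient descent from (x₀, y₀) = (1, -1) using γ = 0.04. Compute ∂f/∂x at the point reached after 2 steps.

∇f = (20x³ - 20xy + 2x - 2, -10x² + 10y)
(x₁, y₁) = (1, -1) − 0.04·(40, -20) = (-0.6, -0.2)
(x₂, y₂) = (-0.6, -0.2) − 0.04·(-9.92, -5.6) = (-0.2032, 0.024)
∂f/∂x at (-0.2032, 0.024) = -2.47666753536

-2.47666753536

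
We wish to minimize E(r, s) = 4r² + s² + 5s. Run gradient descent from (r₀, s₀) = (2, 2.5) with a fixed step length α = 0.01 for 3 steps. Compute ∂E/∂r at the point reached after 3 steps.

∇E = (8r, 2s + 5)
(r₁, s₁) = (2, 2.5) − 0.01·(16, 10) = (1.84, 2.4)
(r₂, s₂) = (1.84, 2.4) − 0.01·(14.72, 9.8) = (1.6928, 2.302)
(r₃, s₃) = (1.6928, 2.302) − 0.01·(13.5424, 9.604) = (1.557376, 2.20596)
∂E/∂r at (1.557376, 2.20596) = 12.459008

12.459008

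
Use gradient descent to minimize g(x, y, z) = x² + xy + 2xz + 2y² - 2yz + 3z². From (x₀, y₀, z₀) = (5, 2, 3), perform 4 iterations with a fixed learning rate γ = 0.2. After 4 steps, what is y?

∇g = (2x + y + 2z, x + 4y - 2z, 2x - 2y + 6z)
(x₁, y₁, z₁) = (5, 2, 3) − 0.2·(18, 7, 24) = (1.4, 0.6, -1.8)
(x₂, y₂, z₂) = (1.4, 0.6, -1.8) − 0.2·(-0.2, 7.4, -9.2) = (1.44, -0.88, 0.04)
(x₃, y₃, z₃) = (1.44, -0.88, 0.04) − 0.2·(2.08, -2.16, 4.88) = (1.024, -0.448, -0.936)
(x₄, y₄, z₄) = (1.024, -0.448, -0.936) − 0.2·(-0.272, 1.104, -2.672) = (1.0784, -0.6688, -0.4016)
y = -0.6688

-0.6688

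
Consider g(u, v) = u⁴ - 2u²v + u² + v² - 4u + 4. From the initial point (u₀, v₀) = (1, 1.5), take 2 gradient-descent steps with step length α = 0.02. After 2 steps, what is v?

1.467456

∇g = (4u³ - 4uv + 2u - 4, -2u² + 2v)
(u₁, v₁) = (1, 1.5) − 0.02·(-4, 1) = (1.08, 1.48)
(u₂, v₂) = (1.08, 1.48) − 0.02·(-3.194752, 0.6272) = (1.14389504, 1.467456)
v = 1.467456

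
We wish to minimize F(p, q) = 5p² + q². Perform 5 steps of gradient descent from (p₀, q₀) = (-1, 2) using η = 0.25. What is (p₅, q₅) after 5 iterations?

∇F = (10p, 2q)
Step 1: at (-1, 2), ∇F = (-10, 4) → (-1, 2) − 0.25·(-10, 4) = (1.5, 1)
Step 2: at (1.5, 1), ∇F = (15, 2) → (1.5, 1) − 0.25·(15, 2) = (-2.25, 0.5)
Step 3: at (-2.25, 0.5), ∇F = (-22.5, 1) → (-2.25, 0.5) − 0.25·(-22.5, 1) = (3.375, 0.25)
Step 4: at (3.375, 0.25), ∇F = (33.75, 0.5) → (3.375, 0.25) − 0.25·(33.75, 0.5) = (-5.0625, 0.125)
Step 5: at (-5.0625, 0.125), ∇F = (-50.625, 0.25) → (-5.0625, 0.125) − 0.25·(-50.625, 0.25) = (7.59375, 0.0625)

(7.59375, 0.0625)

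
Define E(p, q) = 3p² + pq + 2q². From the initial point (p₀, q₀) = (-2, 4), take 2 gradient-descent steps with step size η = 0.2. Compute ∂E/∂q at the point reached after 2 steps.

1.12

∇E = (6p + q, p + 4q)
Step 1: at (-2, 4), ∇E = (-8, 14) → (-2, 4) − 0.2·(-8, 14) = (-0.4, 1.2)
Step 2: at (-0.4, 1.2), ∇E = (-1.2, 4.4) → (-0.4, 1.2) − 0.2·(-1.2, 4.4) = (-0.16, 0.32)
∂E/∂q at (-0.16, 0.32) = 1.12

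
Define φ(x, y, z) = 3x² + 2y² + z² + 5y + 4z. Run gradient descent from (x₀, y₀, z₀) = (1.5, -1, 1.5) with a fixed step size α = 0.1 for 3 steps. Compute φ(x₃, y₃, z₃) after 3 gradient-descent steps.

-3.880256

∇φ = (6x, 4y + 5, 2z + 4)
Step 1: at (1.5, -1, 1.5), ∇φ = (9, 1, 7) → (1.5, -1, 1.5) − 0.1·(9, 1, 7) = (0.6, -1.1, 0.8)
Step 2: at (0.6, -1.1, 0.8), ∇φ = (3.6, 0.6, 5.6) → (0.6, -1.1, 0.8) − 0.1·(3.6, 0.6, 5.6) = (0.24, -1.16, 0.24)
Step 3: at (0.24, -1.16, 0.24), ∇φ = (1.44, 0.36, 4.48) → (0.24, -1.16, 0.24) − 0.1·(1.44, 0.36, 4.48) = (0.096, -1.196, -0.208)
φ(0.096, -1.196, -0.208) = -3.880256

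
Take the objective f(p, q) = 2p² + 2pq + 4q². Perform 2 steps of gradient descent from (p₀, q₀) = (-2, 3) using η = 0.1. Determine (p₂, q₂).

∇f = (4p + 2q, 2p + 8q)
Step 1: at (-2, 3), ∇f = (-2, 20) → (-2, 3) − 0.1·(-2, 20) = (-1.8, 1)
Step 2: at (-1.8, 1), ∇f = (-5.2, 4.4) → (-1.8, 1) − 0.1·(-5.2, 4.4) = (-1.28, 0.56)

(-1.28, 0.56)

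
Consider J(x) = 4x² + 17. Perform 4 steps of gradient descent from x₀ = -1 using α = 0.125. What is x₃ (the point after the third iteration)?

J′(x) = 8x
x₁ = -1 − 0.125·(-8) = 0
x₂ = 0 − 0.125·0 = 0
x₃ = 0 − 0.125·0 = 0

0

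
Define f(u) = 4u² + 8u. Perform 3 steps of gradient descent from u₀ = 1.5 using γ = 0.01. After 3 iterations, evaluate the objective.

11.1588750336

f′(u) = 8u + 8
Step 1: f′(1.5) = 20; u₁ = 1.5 − 0.01·20 = 1.3
Step 2: f′(1.3) = 18.4; u₂ = 1.3 − 0.01·18.4 = 1.116
Step 3: f′(1.116) = 16.928; u₃ = 1.116 − 0.01·16.928 = 0.94672
f(0.94672) = 11.1588750336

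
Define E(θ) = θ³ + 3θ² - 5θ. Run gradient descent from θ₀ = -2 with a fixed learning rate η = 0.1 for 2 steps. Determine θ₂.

E′(θ) = 3θ² + 6θ - 5
θ₁ = -2 − 0.1·(-5) = -1.5
θ₂ = -1.5 − 0.1·(-7.25) = -0.775

-0.775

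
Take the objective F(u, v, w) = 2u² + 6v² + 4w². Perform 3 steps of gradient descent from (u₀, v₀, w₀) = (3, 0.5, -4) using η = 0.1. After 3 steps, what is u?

∇F = (4u, 12v, 8w)
(u₁, v₁, w₁) = (3, 0.5, -4) − 0.1·(12, 6, -32) = (1.8, -0.1, -0.8)
(u₂, v₂, w₂) = (1.8, -0.1, -0.8) − 0.1·(7.2, -1.2, -6.4) = (1.08, 0.02, -0.16)
(u₃, v₃, w₃) = (1.08, 0.02, -0.16) − 0.1·(4.32, 0.24, -1.28) = (0.648, -0.004, -0.032)
u = 0.648

0.648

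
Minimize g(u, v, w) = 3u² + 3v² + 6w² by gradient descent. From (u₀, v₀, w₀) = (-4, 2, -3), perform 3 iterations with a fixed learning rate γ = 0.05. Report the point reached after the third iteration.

(-1.372, 0.686, -0.192)

∇g = (6u, 6v, 12w)
Step 1: at (-4, 2, -3), ∇g = (-24, 12, -36) → (-4, 2, -3) − 0.05·(-24, 12, -36) = (-2.8, 1.4, -1.2)
Step 2: at (-2.8, 1.4, -1.2), ∇g = (-16.8, 8.4, -14.4) → (-2.8, 1.4, -1.2) − 0.05·(-16.8, 8.4, -14.4) = (-1.96, 0.98, -0.48)
Step 3: at (-1.96, 0.98, -0.48), ∇g = (-11.76, 5.88, -5.76) → (-1.96, 0.98, -0.48) − 0.05·(-11.76, 5.88, -5.76) = (-1.372, 0.686, -0.192)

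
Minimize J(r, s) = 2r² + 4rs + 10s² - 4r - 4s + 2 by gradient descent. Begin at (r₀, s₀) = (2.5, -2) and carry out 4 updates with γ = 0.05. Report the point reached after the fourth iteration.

(1.9624, -0.2272)

∇J = (4r + 4s - 4, 4r + 20s - 4)
(r₁, s₁) = (2.5, -2) − 0.05·(-2, -34) = (2.6, -0.3)
(r₂, s₂) = (2.6, -0.3) − 0.05·(5.2, 0.4) = (2.34, -0.32)
(r₃, s₃) = (2.34, -0.32) − 0.05·(4.08, -1.04) = (2.136, -0.268)
(r₄, s₄) = (2.136, -0.268) − 0.05·(3.472, -0.816) = (1.9624, -0.2272)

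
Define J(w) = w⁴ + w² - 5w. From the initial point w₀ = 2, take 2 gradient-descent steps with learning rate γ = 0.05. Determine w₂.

J′(w) = 4w³ + 2w - 5
w₁ = 2 − 0.05·31 = 0.45
w₂ = 0.45 − 0.05·(-3.7355) = 0.636775

0.636775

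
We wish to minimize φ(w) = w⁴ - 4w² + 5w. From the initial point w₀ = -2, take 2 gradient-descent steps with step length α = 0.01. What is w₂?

φ′(w) = 4w³ - 8w + 5
Step 1: φ′(-2) = -11; w₁ = -2 − 0.01·(-11) = -1.89
Step 2: φ′(-1.89) = -6.885076; w₂ = -1.89 − 0.01·(-6.885076) = -1.82114924

-1.82114924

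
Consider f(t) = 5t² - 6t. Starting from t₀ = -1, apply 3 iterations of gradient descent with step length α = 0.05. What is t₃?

f′(t) = 10t - 6
t₁ = -1 − 0.05·(-16) = -0.2
t₂ = -0.2 − 0.05·(-8) = 0.2
t₃ = 0.2 − 0.05·(-4) = 0.4

0.4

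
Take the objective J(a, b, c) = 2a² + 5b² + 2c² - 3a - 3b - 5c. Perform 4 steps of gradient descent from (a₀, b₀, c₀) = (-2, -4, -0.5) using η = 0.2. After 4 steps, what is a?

∇J = (4a - 3, 10b - 3, 4c - 5)
(a₁, b₁, c₁) = (-2, -4, -0.5) − 0.2·(-11, -43, -7) = (0.2, 4.6, 0.9)
(a₂, b₂, c₂) = (0.2, 4.6, 0.9) − 0.2·(-2.2, 43, -1.4) = (0.64, -4, 1.18)
(a₃, b₃, c₃) = (0.64, -4, 1.18) − 0.2·(-0.44, -43, -0.28) = (0.728, 4.6, 1.236)
(a₄, b₄, c₄) = (0.728, 4.6, 1.236) − 0.2·(-0.088, 43, -0.056) = (0.7456, -4, 1.2472)
a = 0.7456

0.7456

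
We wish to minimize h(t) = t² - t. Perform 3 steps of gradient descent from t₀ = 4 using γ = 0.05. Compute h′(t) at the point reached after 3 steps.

5.103

h′(t) = 2t - 1
Step 1: h′(4) = 7; t₁ = 4 − 0.05·7 = 3.65
Step 2: h′(3.65) = 6.3; t₂ = 3.65 − 0.05·6.3 = 3.335
Step 3: h′(3.335) = 5.67; t₃ = 3.335 − 0.05·5.67 = 3.0515
h′(t) at (3.0515) = 5.103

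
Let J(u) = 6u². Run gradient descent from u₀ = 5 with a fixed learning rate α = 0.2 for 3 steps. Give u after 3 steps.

J′(u) = 12u
Step 1: J′(5) = 60; u₁ = 5 − 0.2·60 = -7
Step 2: J′(-7) = -84; u₂ = -7 − 0.2·(-84) = 9.8
Step 3: J′(9.8) = 117.6; u₃ = 9.8 − 0.2·117.6 = -13.72

-13.72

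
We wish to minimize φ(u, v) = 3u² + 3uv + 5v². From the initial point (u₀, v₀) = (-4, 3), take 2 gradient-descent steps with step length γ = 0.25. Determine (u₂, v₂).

∇φ = (6u + 3v, 3u + 10v)
(u₁, v₁) = (-4, 3) − 0.25·(-15, 18) = (-0.25, -1.5)
(u₂, v₂) = (-0.25, -1.5) − 0.25·(-6, -15.75) = (1.25, 2.4375)

(1.25, 2.4375)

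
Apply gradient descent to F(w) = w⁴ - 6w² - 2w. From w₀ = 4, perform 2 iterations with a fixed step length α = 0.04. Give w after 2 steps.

6.00080384

F′(w) = 4w³ - 12w - 2
Step 1: F′(4) = 206; w₁ = 4 − 0.04·206 = -4.24
Step 2: F′(-4.24) = -256.020096; w₂ = -4.24 − 0.04·(-256.020096) = 6.00080384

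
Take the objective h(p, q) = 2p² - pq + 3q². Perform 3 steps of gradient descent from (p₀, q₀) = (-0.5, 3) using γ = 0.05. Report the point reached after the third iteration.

∇h = (4p - q, -p + 6q)
(p₁, q₁) = (-0.5, 3) − 0.05·(-5, 18.5) = (-0.25, 2.075)
(p₂, q₂) = (-0.25, 2.075) − 0.05·(-3.075, 12.7) = (-0.09625, 1.44)
(p₃, q₃) = (-0.09625, 1.44) − 0.05·(-1.825, 8.73625) = (-0.005, 1.0031875)

(-0.005, 1.0031875)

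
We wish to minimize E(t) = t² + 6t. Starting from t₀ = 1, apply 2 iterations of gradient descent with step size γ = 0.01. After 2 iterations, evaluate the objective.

5.75789056

E′(t) = 2t + 6
Step 1: E′(1) = 8; t₁ = 1 − 0.01·8 = 0.92
Step 2: E′(0.92) = 7.84; t₂ = 0.92 − 0.01·7.84 = 0.8416
E(0.8416) = 5.75789056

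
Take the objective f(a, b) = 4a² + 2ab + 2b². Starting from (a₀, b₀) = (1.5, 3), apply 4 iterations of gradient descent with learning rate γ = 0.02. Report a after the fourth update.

∇f = (8a + 2b, 2a + 4b)
Step 1: at (1.5, 3), ∇f = (18, 15) → (1.5, 3) − 0.02·(18, 15) = (1.14, 2.7)
Step 2: at (1.14, 2.7), ∇f = (14.52, 13.08) → (1.14, 2.7) − 0.02·(14.52, 13.08) = (0.8496, 2.4384)
Step 3: at (0.8496, 2.4384), ∇f = (11.6736, 11.4528) → (0.8496, 2.4384) − 0.02·(11.6736, 11.4528) = (0.616128, 2.209344)
Step 4: at (0.616128, 2.209344), ∇f = (9.347712, 10.069632) → (0.616128, 2.209344) − 0.02·(9.347712, 10.069632) = (0.42917376, 2.00795136)
a = 0.42917376

0.42917376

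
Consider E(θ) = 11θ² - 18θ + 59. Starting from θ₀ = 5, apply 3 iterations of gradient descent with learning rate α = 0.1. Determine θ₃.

-6.408

E′(θ) = 22θ - 18
Step 1: E′(5) = 92; θ₁ = 5 − 0.1·92 = -4.2
Step 2: E′(-4.2) = -110.4; θ₂ = -4.2 − 0.1·(-110.4) = 6.84
Step 3: E′(6.84) = 132.48; θ₃ = 6.84 − 0.1·132.48 = -6.408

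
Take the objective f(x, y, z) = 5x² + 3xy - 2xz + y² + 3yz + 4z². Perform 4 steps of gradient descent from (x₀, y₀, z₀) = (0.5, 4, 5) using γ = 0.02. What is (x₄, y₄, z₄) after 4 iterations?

(0.03463312, 2.51484336, 1.91000464)

∇f = (10x + 3y - 2z, 3x + 2y + 3z, -2x + 3y + 8z)
Step 1: at (0.5, 4, 5), ∇f = (7, 24.5, 51) → (0.5, 4, 5) − 0.02·(7, 24.5, 51) = (0.36, 3.51, 3.98)
Step 2: at (0.36, 3.51, 3.98), ∇f = (6.17, 20.04, 41.65) → (0.36, 3.51, 3.98) − 0.02·(6.17, 20.04, 41.65) = (0.2366, 3.1092, 3.147)
Step 3: at (0.2366, 3.1092, 3.147), ∇f = (5.3996, 16.3692, 34.0304) → (0.2366, 3.1092, 3.147) − 0.02·(5.3996, 16.3692, 34.0304) = (0.128608, 2.781816, 2.466392)
Step 4: at (0.128608, 2.781816, 2.466392), ∇f = (4.698744, 13.348632, 27.819368) → (0.128608, 2.781816, 2.466392) − 0.02·(4.698744, 13.348632, 27.819368) = (0.03463312, 2.51484336, 1.91000464)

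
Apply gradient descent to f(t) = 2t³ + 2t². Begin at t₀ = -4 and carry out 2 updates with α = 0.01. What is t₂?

-5.9904

f′(t) = 6t² + 4t
t₁ = -4 − 0.01·80 = -4.8
t₂ = -4.8 − 0.01·119.04 = -5.9904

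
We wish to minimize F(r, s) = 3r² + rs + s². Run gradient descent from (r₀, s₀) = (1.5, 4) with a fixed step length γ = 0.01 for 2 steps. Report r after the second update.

1.24875

∇F = (6r + s, r + 2s)
Step 1: at (1.5, 4), ∇F = (13, 9.5) → (1.5, 4) − 0.01·(13, 9.5) = (1.37, 3.905)
Step 2: at (1.37, 3.905), ∇F = (12.125, 9.18) → (1.37, 3.905) − 0.01·(12.125, 9.18) = (1.24875, 3.8132)
r = 1.24875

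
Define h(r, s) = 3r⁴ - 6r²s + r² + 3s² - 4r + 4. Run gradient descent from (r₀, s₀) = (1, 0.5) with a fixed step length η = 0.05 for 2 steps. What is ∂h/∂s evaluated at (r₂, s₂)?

-1.24953024

∇h = (12r³ - 12rs + 2r - 4, -6r² + 6s)
(r₁, s₁) = (1, 0.5) − 0.05·(4, -3) = (0.8, 0.65)
(r₂, s₂) = (0.8, 0.65) − 0.05·(-2.496, 0.06) = (0.9248, 0.647)
∂h/∂s at (0.9248, 0.647) = -1.24953024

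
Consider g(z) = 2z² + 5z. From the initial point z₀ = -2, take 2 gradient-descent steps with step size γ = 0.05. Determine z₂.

g′(z) = 4z + 5
Step 1: g′(-2) = -3; z₁ = -2 − 0.05·(-3) = -1.85
Step 2: g′(-1.85) = -2.4; z₂ = -1.85 − 0.05·(-2.4) = -1.73

-1.73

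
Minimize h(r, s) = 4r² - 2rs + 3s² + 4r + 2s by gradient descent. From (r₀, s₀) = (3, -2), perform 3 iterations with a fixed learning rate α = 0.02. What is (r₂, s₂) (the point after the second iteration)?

∇h = (8r - 2s + 4, -2r + 6s + 2)
(r₁, s₁) = (3, -2) − 0.02·(32, -16) = (2.36, -1.68)
(r₂, s₂) = (2.36, -1.68) − 0.02·(26.24, -12.8) = (1.8352, -1.424)

(1.8352, -1.424)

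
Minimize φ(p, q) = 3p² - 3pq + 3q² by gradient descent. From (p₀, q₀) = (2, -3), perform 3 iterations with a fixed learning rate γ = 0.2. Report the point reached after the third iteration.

(-1.312, 1.248)

∇φ = (6p - 3q, -3p + 6q)
Step 1: at (2, -3), ∇φ = (21, -24) → (2, -3) − 0.2·(21, -24) = (-2.2, 1.8)
Step 2: at (-2.2, 1.8), ∇φ = (-18.6, 17.4) → (-2.2, 1.8) − 0.2·(-18.6, 17.4) = (1.52, -1.68)
Step 3: at (1.52, -1.68), ∇φ = (14.16, -14.64) → (1.52, -1.68) − 0.2·(14.16, -14.64) = (-1.312, 1.248)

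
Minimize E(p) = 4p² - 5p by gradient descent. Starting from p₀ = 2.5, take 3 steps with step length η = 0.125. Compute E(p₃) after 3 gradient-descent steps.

E′(p) = 8p - 5
Step 1: E′(2.5) = 15; p₁ = 2.5 − 0.125·15 = 0.625
Step 2: E′(0.625) = 0; p₂ = 0.625 − 0.125·0 = 0.625
Step 3: E′(0.625) = 0; p₃ = 0.625 − 0.125·0 = 0.625
E(0.625) = -1.5625

-1.5625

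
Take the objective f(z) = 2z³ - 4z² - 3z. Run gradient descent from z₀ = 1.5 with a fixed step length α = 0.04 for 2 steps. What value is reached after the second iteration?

1.595136

f′(z) = 6z² - 8z - 3
z₁ = 1.5 − 0.04·(-1.5) = 1.56
z₂ = 1.56 − 0.04·(-0.8784) = 1.595136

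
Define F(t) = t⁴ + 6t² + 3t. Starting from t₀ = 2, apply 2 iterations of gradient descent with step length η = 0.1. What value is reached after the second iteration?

24.2076

F′(t) = 4t³ + 12t + 3
Step 1: F′(2) = 59; t₁ = 2 − 0.1·59 = -3.9
Step 2: F′(-3.9) = -281.076; t₂ = -3.9 − 0.1·(-281.076) = 24.2076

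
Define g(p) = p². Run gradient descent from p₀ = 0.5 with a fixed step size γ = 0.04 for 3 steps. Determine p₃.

g′(p) = 2p
Step 1: g′(0.5) = 1; p₁ = 0.5 − 0.04·1 = 0.46
Step 2: g′(0.46) = 0.92; p₂ = 0.46 − 0.04·0.92 = 0.4232
Step 3: g′(0.4232) = 0.8464; p₃ = 0.4232 − 0.04·0.8464 = 0.389344

0.389344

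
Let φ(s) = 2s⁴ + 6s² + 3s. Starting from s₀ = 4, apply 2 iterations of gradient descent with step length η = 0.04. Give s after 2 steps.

φ′(s) = 8s³ + 12s + 3
Step 1: φ′(4) = 563; s₁ = 4 − 0.04·563 = -18.52
Step 2: φ′(-18.52) = -51036.697664; s₂ = -18.52 − 0.04·(-51036.697664) = 2022.94790656

2022.94790656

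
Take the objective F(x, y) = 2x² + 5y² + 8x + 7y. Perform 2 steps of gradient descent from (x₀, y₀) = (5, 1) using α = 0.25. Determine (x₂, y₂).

(-2, 3.125)

∇F = (4x + 8, 10y + 7)
Step 1: at (5, 1), ∇F = (28, 17) → (5, 1) − 0.25·(28, 17) = (-2, -3.25)
Step 2: at (-2, -3.25), ∇F = (0, -25.5) → (-2, -3.25) − 0.25·(0, -25.5) = (-2, 3.125)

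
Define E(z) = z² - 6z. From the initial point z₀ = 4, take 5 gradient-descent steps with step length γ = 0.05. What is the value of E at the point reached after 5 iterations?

-8.6513215599

E′(z) = 2z - 6
Step 1: E′(4) = 2; z₁ = 4 − 0.05·2 = 3.9
Step 2: E′(3.9) = 1.8; z₂ = 3.9 − 0.05·1.8 = 3.81
Step 3: E′(3.81) = 1.62; z₃ = 3.81 − 0.05·1.62 = 3.729
Step 4: E′(3.729) = 1.458; z₄ = 3.729 − 0.05·1.458 = 3.6561
Step 5: E′(3.6561) = 1.3122; z₅ = 3.6561 − 0.05·1.3122 = 3.59049
E(3.59049) = -8.6513215599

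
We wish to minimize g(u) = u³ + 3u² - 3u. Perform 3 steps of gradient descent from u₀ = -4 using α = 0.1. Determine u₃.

g′(u) = 3u² + 6u - 3
u₁ = -4 − 0.1·21 = -6.1
u₂ = -6.1 − 0.1·72.03 = -13.303
u₃ = -13.303 − 0.1·448.091427 = -58.1121427

-58.1121427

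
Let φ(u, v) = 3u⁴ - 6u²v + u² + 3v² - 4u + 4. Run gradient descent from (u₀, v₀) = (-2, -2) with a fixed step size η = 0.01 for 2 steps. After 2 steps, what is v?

∇φ = (12u³ - 12uv + 2u - 4, -6u² + 6v)
(u₁, v₁) = (-2, -2) − 0.01·(-152, -36) = (-0.48, -1.64)
(u₂, v₂) = (-0.48, -1.64) − 0.01·(-15.733504, -11.2224) = (-0.32266496, -1.527776)
v = -1.527776

-1.527776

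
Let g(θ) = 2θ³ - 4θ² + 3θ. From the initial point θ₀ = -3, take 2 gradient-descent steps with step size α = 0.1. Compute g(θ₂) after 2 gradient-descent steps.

-1707894.947131632

g′(θ) = 6θ² - 8θ + 3
Step 1: g′(-3) = 81; θ₁ = -3 − 0.1·81 = -11.1
Step 2: g′(-11.1) = 831.06; θ₂ = -11.1 − 0.1·831.06 = -94.206
g(-94.206) = -1707894.947131632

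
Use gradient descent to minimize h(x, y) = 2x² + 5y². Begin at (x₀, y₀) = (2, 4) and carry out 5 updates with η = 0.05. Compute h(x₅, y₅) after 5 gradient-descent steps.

∇h = (4x, 10y)
Step 1: at (2, 4), ∇h = (8, 40) → (2, 4) − 0.05·(8, 40) = (1.6, 2)
Step 2: at (1.6, 2), ∇h = (6.4, 20) → (1.6, 2) − 0.05·(6.4, 20) = (1.28, 1)
Step 3: at (1.28, 1), ∇h = (5.12, 10) → (1.28, 1) − 0.05·(5.12, 10) = (1.024, 0.5)
Step 4: at (1.024, 0.5), ∇h = (4.096, 5) → (1.024, 0.5) − 0.05·(4.096, 5) = (0.8192, 0.25)
Step 5: at (0.8192, 0.25), ∇h = (3.2768, 2.5) → (0.8192, 0.25) − 0.05·(3.2768, 2.5) = (0.65536, 0.125)
h(0.65536, 0.125) = 0.9371184592

0.9371184592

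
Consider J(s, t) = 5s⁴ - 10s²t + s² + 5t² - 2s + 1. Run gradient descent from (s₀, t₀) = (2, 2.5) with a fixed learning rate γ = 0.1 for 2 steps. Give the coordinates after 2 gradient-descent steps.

(111.416, 17.64)

∇J = (20s³ - 20st + 2s - 2, -10s² + 10t)
(s₁, t₁) = (2, 2.5) − 0.1·(62, -15) = (-4.2, 4)
(s₂, t₂) = (-4.2, 4) − 0.1·(-1156.16, -136.4) = (111.416, 17.64)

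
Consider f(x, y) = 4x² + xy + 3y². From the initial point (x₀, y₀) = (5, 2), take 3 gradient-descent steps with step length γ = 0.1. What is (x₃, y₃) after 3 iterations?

∇f = (8x + y, x + 6y)
Step 1: at (5, 2), ∇f = (42, 17) → (5, 2) − 0.1·(42, 17) = (0.8, 0.3)
Step 2: at (0.8, 0.3), ∇f = (6.7, 2.6) → (0.8, 0.3) − 0.1·(6.7, 2.6) = (0.13, 0.04)
Step 3: at (0.13, 0.04), ∇f = (1.08, 0.37) → (0.13, 0.04) − 0.1·(1.08, 0.37) = (0.022, 0.003)

(0.022, 0.003)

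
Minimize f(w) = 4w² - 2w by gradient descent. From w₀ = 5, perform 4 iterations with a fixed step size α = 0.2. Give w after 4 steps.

f′(w) = 8w - 2
w₁ = 5 − 0.2·38 = -2.6
w₂ = -2.6 − 0.2·(-22.8) = 1.96
w₃ = 1.96 − 0.2·13.68 = -0.776
w₄ = -0.776 − 0.2·(-8.208) = 0.8656

0.8656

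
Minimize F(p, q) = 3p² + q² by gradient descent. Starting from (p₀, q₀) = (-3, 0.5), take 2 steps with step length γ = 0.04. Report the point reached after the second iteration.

∇F = (6p, 2q)
Step 1: at (-3, 0.5), ∇F = (-18, 1) → (-3, 0.5) − 0.04·(-18, 1) = (-2.28, 0.46)
Step 2: at (-2.28, 0.46), ∇F = (-13.68, 0.92) → (-2.28, 0.46) − 0.04·(-13.68, 0.92) = (-1.7328, 0.4232)

(-1.7328, 0.4232)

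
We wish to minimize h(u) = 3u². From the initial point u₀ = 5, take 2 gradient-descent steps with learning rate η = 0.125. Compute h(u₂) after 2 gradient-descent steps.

0.29296875

h′(u) = 6u
u₁ = 5 − 0.125·30 = 1.25
u₂ = 1.25 − 0.125·7.5 = 0.3125
h(0.3125) = 0.29296875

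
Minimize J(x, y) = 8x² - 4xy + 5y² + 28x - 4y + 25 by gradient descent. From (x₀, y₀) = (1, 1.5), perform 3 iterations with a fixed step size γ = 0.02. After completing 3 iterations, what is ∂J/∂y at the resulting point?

∇J = (16x - 4y + 28, -4x + 10y - 4)
(x₁, y₁) = (1, 1.5) − 0.02·(38, 7) = (0.24, 1.36)
(x₂, y₂) = (0.24, 1.36) − 0.02·(26.4, 8.64) = (-0.288, 1.1872)
(x₃, y₃) = (-0.288, 1.1872) − 0.02·(18.6432, 9.024) = (-0.660864, 1.00672)
∂J/∂y at (-0.660864, 1.00672) = 8.710656

8.710656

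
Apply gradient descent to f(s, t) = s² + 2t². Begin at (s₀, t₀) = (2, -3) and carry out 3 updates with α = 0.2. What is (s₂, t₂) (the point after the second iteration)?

∇f = (2s, 4t)
Step 1: at (2, -3), ∇f = (4, -12) → (2, -3) − 0.2·(4, -12) = (1.2, -0.6)
Step 2: at (1.2, -0.6), ∇f = (2.4, -2.4) → (1.2, -0.6) − 0.2·(2.4, -2.4) = (0.72, -0.12)

(0.72, -0.12)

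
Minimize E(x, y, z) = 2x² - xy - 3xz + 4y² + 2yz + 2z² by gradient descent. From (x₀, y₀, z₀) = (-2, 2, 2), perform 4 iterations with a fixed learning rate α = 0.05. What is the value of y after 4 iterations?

0.01575

∇E = (4x - y - 3z, -x + 8y + 2z, -3x + 2y + 4z)
Step 1: at (-2, 2, 2), ∇E = (-16, 22, 18) → (-2, 2, 2) − 0.05·(-16, 22, 18) = (-1.2, 0.9, 1.1)
Step 2: at (-1.2, 0.9, 1.1), ∇E = (-9, 10.6, 9.8) → (-1.2, 0.9, 1.1) − 0.05·(-9, 10.6, 9.8) = (-0.75, 0.37, 0.61)
Step 3: at (-0.75, 0.37, 0.61), ∇E = (-5.2, 4.93, 5.43) → (-0.75, 0.37, 0.61) − 0.05·(-5.2, 4.93, 5.43) = (-0.49, 0.1235, 0.3385)
Step 4: at (-0.49, 0.1235, 0.3385), ∇E = (-3.099, 2.155, 3.071) → (-0.49, 0.1235, 0.3385) − 0.05·(-3.099, 2.155, 3.071) = (-0.33505, 0.01575, 0.18495)
y = 0.01575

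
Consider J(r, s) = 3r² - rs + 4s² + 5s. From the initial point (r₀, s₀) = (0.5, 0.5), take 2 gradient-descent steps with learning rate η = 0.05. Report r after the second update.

∇J = (6r - s, -r + 8s + 5)
Step 1: at (0.5, 0.5), ∇J = (2.5, 8.5) → (0.5, 0.5) − 0.05·(2.5, 8.5) = (0.375, 0.075)
Step 2: at (0.375, 0.075), ∇J = (2.175, 5.225) → (0.375, 0.075) − 0.05·(2.175, 5.225) = (0.26625, -0.18625)
r = 0.26625

0.26625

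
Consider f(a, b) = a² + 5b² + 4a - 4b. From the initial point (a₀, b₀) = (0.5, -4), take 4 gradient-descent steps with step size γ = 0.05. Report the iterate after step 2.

(0.025, -0.7)

∇f = (2a + 4, 10b - 4)
Step 1: at (0.5, -4), ∇f = (5, -44) → (0.5, -4) − 0.05·(5, -44) = (0.25, -1.8)
Step 2: at (0.25, -1.8), ∇f = (4.5, -22) → (0.25, -1.8) − 0.05·(4.5, -22) = (0.025, -0.7)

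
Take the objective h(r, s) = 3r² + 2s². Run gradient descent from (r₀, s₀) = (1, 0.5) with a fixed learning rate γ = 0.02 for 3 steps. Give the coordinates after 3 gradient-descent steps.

∇h = (6r, 4s)
Step 1: at (1, 0.5), ∇h = (6, 2) → (1, 0.5) − 0.02·(6, 2) = (0.88, 0.46)
Step 2: at (0.88, 0.46), ∇h = (5.28, 1.84) → (0.88, 0.46) − 0.02·(5.28, 1.84) = (0.7744, 0.4232)
Step 3: at (0.7744, 0.4232), ∇h = (4.6464, 1.6928) → (0.7744, 0.4232) − 0.02·(4.6464, 1.6928) = (0.681472, 0.389344)

(0.681472, 0.389344)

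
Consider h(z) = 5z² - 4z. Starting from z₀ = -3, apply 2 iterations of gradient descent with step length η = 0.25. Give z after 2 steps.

h′(z) = 10z - 4
Step 1: h′(-3) = -34; z₁ = -3 − 0.25·(-34) = 5.5
Step 2: h′(5.5) = 51; z₂ = 5.5 − 0.25·51 = -7.25

-7.25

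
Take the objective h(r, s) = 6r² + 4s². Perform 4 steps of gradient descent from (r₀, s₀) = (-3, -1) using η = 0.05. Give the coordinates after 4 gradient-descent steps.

(-0.0768, -0.1296)

∇h = (12r, 8s)
Step 1: at (-3, -1), ∇h = (-36, -8) → (-3, -1) − 0.05·(-36, -8) = (-1.2, -0.6)
Step 2: at (-1.2, -0.6), ∇h = (-14.4, -4.8) → (-1.2, -0.6) − 0.05·(-14.4, -4.8) = (-0.48, -0.36)
Step 3: at (-0.48, -0.36), ∇h = (-5.76, -2.88) → (-0.48, -0.36) − 0.05·(-5.76, -2.88) = (-0.192, -0.216)
Step 4: at (-0.192, -0.216), ∇h = (-2.304, -1.728) → (-0.192, -0.216) − 0.05·(-2.304, -1.728) = (-0.0768, -0.1296)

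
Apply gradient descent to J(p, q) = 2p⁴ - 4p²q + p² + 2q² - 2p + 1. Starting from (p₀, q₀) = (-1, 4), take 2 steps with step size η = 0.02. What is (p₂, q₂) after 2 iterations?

(-1.7072, 3.616)

∇J = (8p³ - 8pq + 2p - 2, -4p² + 4q)
(p₁, q₁) = (-1, 4) − 0.02·(20, 12) = (-1.4, 3.76)
(p₂, q₂) = (-1.4, 3.76) − 0.02·(15.36, 7.2) = (-1.7072, 3.616)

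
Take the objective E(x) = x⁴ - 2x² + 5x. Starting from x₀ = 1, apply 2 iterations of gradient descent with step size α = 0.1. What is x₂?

E′(x) = 4x³ - 4x + 5
Step 1: E′(1) = 5; x₁ = 1 − 0.1·5 = 0.5
Step 2: E′(0.5) = 3.5; x₂ = 0.5 − 0.1·3.5 = 0.15

0.15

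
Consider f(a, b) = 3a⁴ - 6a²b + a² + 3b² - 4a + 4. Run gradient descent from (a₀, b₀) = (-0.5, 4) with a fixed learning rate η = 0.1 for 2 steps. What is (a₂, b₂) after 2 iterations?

∇f = (12a³ - 12ab + 2a - 4, -6a² + 6b)
(a₁, b₁) = (-0.5, 4) − 0.1·(17.5, 22.5) = (-2.25, 1.75)
(a₂, b₂) = (-2.25, 1.75) − 0.1·(-97.9375, -19.875) = (7.54375, 3.7375)

(7.54375, 3.7375)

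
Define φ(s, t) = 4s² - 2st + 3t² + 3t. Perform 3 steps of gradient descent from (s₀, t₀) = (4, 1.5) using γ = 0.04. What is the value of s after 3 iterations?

1.47616

∇φ = (8s - 2t, -2s + 6t + 3)
(s₁, t₁) = (4, 1.5) − 0.04·(29, 4) = (2.84, 1.34)
(s₂, t₂) = (2.84, 1.34) − 0.04·(20.04, 5.36) = (2.0384, 1.1256)
(s₃, t₃) = (2.0384, 1.1256) − 0.04·(14.056, 5.6768) = (1.47616, 0.898528)
s = 1.47616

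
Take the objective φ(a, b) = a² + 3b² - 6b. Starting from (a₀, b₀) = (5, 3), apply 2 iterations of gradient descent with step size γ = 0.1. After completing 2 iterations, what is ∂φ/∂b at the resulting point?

∇φ = (2a, 6b - 6)
(a₁, b₁) = (5, 3) − 0.1·(10, 12) = (4, 1.8)
(a₂, b₂) = (4, 1.8) − 0.1·(8, 4.8) = (3.2, 1.32)
∂φ/∂b at (3.2, 1.32) = 1.92

1.92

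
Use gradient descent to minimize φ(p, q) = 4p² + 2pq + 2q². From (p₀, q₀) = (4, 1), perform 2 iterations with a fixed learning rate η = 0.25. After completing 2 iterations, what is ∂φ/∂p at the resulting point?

48.5

∇φ = (8p + 2q, 2p + 4q)
Step 1: at (4, 1), ∇φ = (34, 12) → (4, 1) − 0.25·(34, 12) = (-4.5, -2)
Step 2: at (-4.5, -2), ∇φ = (-40, -17) → (-4.5, -2) − 0.25·(-40, -17) = (5.5, 2.25)
∂φ/∂p at (5.5, 2.25) = 48.5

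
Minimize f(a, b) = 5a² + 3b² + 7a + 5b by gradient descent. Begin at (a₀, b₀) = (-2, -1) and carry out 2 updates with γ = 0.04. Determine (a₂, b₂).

(-1.168, -0.9296)

∇f = (10a + 7, 6b + 5)
(a₁, b₁) = (-2, -1) − 0.04·(-13, -1) = (-1.48, -0.96)
(a₂, b₂) = (-1.48, -0.96) − 0.04·(-7.8, -0.76) = (-1.168, -0.9296)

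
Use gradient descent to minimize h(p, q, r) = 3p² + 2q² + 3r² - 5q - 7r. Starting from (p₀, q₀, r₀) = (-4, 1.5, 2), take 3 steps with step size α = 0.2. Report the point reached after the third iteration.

(0.032, 1.252, 1.16)

∇h = (6p, 4q - 5, 6r - 7)
(p₁, q₁, r₁) = (-4, 1.5, 2) − 0.2·(-24, 1, 5) = (0.8, 1.3, 1)
(p₂, q₂, r₂) = (0.8, 1.3, 1) − 0.2·(4.8, 0.2, -1) = (-0.16, 1.26, 1.2)
(p₃, q₃, r₃) = (-0.16, 1.26, 1.2) − 0.2·(-0.96, 0.04, 0.2) = (0.032, 1.252, 1.16)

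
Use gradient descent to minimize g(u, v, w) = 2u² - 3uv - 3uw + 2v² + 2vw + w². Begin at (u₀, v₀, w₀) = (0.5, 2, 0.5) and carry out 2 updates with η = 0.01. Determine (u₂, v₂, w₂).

(0.6045, 1.85535, 0.43385)

∇g = (4u - 3v - 3w, -3u + 4v + 2w, -3u + 2v + 2w)
(u₁, v₁, w₁) = (0.5, 2, 0.5) − 0.01·(-5.5, 7.5, 3.5) = (0.555, 1.925, 0.465)
(u₂, v₂, w₂) = (0.555, 1.925, 0.465) − 0.01·(-4.95, 6.965, 3.115) = (0.6045, 1.85535, 0.43385)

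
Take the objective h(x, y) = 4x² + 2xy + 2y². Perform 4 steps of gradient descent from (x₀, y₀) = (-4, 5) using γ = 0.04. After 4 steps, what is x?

-1.6561664

∇h = (8x + 2y, 2x + 4y)
(x₁, y₁) = (-4, 5) − 0.04·(-22, 12) = (-3.12, 4.52)
(x₂, y₂) = (-3.12, 4.52) − 0.04·(-15.92, 11.84) = (-2.4832, 4.0464)
(x₃, y₃) = (-2.4832, 4.0464) − 0.04·(-11.7728, 11.2192) = (-2.012288, 3.597632)
(x₄, y₄) = (-2.012288, 3.597632) − 0.04·(-8.90304, 10.365952) = (-1.6561664, 3.18299392)
x = -1.6561664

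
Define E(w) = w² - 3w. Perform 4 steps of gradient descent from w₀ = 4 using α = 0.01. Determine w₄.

3.8059204

E′(w) = 2w - 3
w₁ = 4 − 0.01·5 = 3.95
w₂ = 3.95 − 0.01·4.9 = 3.901
w₃ = 3.901 − 0.01·4.802 = 3.85298
w₄ = 3.85298 − 0.01·4.70596 = 3.8059204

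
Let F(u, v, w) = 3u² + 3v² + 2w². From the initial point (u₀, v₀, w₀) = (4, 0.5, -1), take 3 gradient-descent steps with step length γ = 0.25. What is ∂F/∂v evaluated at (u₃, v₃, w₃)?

∇F = (6u, 6v, 4w)
(u₁, v₁, w₁) = (4, 0.5, -1) − 0.25·(24, 3, -4) = (-2, -0.25, 0)
(u₂, v₂, w₂) = (-2, -0.25, 0) − 0.25·(-12, -1.5, 0) = (1, 0.125, 0)
(u₃, v₃, w₃) = (1, 0.125, 0) − 0.25·(6, 0.75, 0) = (-0.5, -0.0625, 0)
∂F/∂v at (-0.5, -0.0625, 0) = -0.375

-0.375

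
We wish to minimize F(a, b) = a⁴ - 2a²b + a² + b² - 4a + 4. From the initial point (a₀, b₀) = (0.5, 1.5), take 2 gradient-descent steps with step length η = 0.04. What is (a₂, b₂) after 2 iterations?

∇F = (4a³ - 4ab + 2a - 4, -2a² + 2b)
(a₁, b₁) = (0.5, 1.5) − 0.04·(-5.5, 2.5) = (0.72, 1.4)
(a₂, b₂) = (0.72, 1.4) − 0.04·(-5.099008, 1.7632) = (0.92396032, 1.329472)

(0.92396032, 1.329472)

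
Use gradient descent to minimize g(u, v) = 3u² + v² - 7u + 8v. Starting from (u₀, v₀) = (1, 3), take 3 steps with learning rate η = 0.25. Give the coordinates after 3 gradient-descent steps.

(1.1875, -3.125)

∇g = (6u - 7, 2v + 8)
(u₁, v₁) = (1, 3) − 0.25·(-1, 14) = (1.25, -0.5)
(u₂, v₂) = (1.25, -0.5) − 0.25·(0.5, 7) = (1.125, -2.25)
(u₃, v₃) = (1.125, -2.25) − 0.25·(-0.25, 3.5) = (1.1875, -3.125)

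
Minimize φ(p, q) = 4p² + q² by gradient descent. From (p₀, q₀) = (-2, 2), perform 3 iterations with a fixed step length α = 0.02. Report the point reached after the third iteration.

∇φ = (8p, 2q)
(p₁, q₁) = (-2, 2) − 0.02·(-16, 4) = (-1.68, 1.92)
(p₂, q₂) = (-1.68, 1.92) − 0.02·(-13.44, 3.84) = (-1.4112, 1.8432)
(p₃, q₃) = (-1.4112, 1.8432) − 0.02·(-11.2896, 3.6864) = (-1.185408, 1.769472)

(-1.185408, 1.769472)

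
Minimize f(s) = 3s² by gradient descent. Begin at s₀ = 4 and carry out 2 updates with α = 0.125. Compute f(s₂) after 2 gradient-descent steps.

0.1875

f′(s) = 6s
Step 1: f′(4) = 24; s₁ = 4 − 0.125·24 = 1
Step 2: f′(1) = 6; s₂ = 1 − 0.125·6 = 0.25
f(0.25) = 0.1875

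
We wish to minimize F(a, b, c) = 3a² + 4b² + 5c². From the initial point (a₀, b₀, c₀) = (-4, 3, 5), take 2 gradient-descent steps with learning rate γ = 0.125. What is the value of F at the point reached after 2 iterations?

0.67578125

∇F = (6a, 8b, 10c)
(a₁, b₁, c₁) = (-4, 3, 5) − 0.125·(-24, 24, 50) = (-1, 0, -1.25)
(a₂, b₂, c₂) = (-1, 0, -1.25) − 0.125·(-6, 0, -12.5) = (-0.25, 0, 0.3125)
F(-0.25, 0, 0.3125) = 0.67578125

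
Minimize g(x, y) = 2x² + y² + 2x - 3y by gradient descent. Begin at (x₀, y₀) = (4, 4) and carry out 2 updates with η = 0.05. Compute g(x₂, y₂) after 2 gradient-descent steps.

∇g = (4x + 2, 2y - 3)
(x₁, y₁) = (4, 4) − 0.05·(18, 5) = (3.1, 3.75)
(x₂, y₂) = (3.1, 3.75) − 0.05·(14.4, 4.5) = (2.38, 3.525)
g(2.38, 3.525) = 17.939425

17.939425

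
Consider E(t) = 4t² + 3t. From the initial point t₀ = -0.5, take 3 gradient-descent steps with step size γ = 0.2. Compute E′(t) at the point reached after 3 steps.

0.216

E′(t) = 8t + 3
Step 1: E′(-0.5) = -1; t₁ = -0.5 − 0.2·(-1) = -0.3
Step 2: E′(-0.3) = 0.6; t₂ = -0.3 − 0.2·0.6 = -0.42
Step 3: E′(-0.42) = -0.36; t₃ = -0.42 − 0.2·(-0.36) = -0.348
E′(t) at (-0.348) = 0.216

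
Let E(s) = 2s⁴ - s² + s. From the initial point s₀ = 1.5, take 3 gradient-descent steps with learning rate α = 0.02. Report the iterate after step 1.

E′(s) = 8s³ - 2s + 1
s₁ = 1.5 − 0.02·25 = 1

1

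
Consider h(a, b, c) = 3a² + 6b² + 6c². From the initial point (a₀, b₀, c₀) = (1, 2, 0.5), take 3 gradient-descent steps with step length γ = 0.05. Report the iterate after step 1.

∇h = (6a, 12b, 12c)
Step 1: at (1, 2, 0.5), ∇h = (6, 24, 6) → (1, 2, 0.5) − 0.05·(6, 24, 6) = (0.7, 0.8, 0.2)

(0.7, 0.8, 0.2)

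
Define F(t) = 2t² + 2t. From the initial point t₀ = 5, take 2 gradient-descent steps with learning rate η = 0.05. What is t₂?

F′(t) = 4t + 2
Step 1: F′(5) = 22; t₁ = 5 − 0.05·22 = 3.9
Step 2: F′(3.9) = 17.6; t₂ = 3.9 − 0.05·17.6 = 3.02

3.02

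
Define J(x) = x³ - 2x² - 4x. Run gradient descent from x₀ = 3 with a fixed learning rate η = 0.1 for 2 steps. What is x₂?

1.977

J′(x) = 3x² - 4x - 4
x₁ = 3 − 0.1·11 = 1.9
x₂ = 1.9 − 0.1·(-0.77) = 1.977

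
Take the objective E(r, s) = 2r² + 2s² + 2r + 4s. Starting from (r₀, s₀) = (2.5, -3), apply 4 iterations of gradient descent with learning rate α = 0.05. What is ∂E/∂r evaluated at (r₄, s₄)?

∇E = (4r + 2, 4s + 4)
(r₁, s₁) = (2.5, -3) − 0.05·(12, -8) = (1.9, -2.6)
(r₂, s₂) = (1.9, -2.6) − 0.05·(9.6, -6.4) = (1.42, -2.28)
(r₃, s₃) = (1.42, -2.28) − 0.05·(7.68, -5.12) = (1.036, -2.024)
(r₄, s₄) = (1.036, -2.024) − 0.05·(6.144, -4.096) = (0.7288, -1.8192)
∂E/∂r at (0.7288, -1.8192) = 4.9152

4.9152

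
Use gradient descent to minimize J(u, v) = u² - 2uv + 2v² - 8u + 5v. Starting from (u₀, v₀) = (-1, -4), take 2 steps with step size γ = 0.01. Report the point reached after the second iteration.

(-0.9586, -3.8232)

∇J = (2u - 2v - 8, -2u + 4v + 5)
Step 1: at (-1, -4), ∇J = (-2, -9) → (-1, -4) − 0.01·(-2, -9) = (-0.98, -3.91)
Step 2: at (-0.98, -3.91), ∇J = (-2.14, -8.68) → (-0.98, -3.91) − 0.01·(-2.14, -8.68) = (-0.9586, -3.8232)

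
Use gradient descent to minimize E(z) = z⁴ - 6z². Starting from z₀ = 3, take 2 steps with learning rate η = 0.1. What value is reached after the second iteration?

E′(z) = 4z³ - 12z
Step 1: E′(3) = 72; z₁ = 3 − 0.1·72 = -4.2
Step 2: E′(-4.2) = -245.952; z₂ = -4.2 − 0.1·(-245.952) = 20.3952

20.3952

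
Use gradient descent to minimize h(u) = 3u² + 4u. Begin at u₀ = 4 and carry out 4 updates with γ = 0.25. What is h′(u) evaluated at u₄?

1.75

h′(u) = 6u + 4
u₁ = 4 − 0.25·28 = -3
u₂ = -3 − 0.25·(-14) = 0.5
u₃ = 0.5 − 0.25·7 = -1.25
u₄ = -1.25 − 0.25·(-3.5) = -0.375
h′(u) at (-0.375) = 1.75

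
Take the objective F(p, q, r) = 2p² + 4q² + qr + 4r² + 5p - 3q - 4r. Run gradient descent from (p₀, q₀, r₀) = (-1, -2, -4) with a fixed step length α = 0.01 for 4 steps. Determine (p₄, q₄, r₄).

(-1.03766336, -1.20498462, -2.66509607)

∇F = (4p + 5, 8q + r - 3, q + 8r - 4)
Step 1: at (-1, -2, -4), ∇F = (1, -23, -38) → (-1, -2, -4) − 0.01·(1, -23, -38) = (-1.01, -1.77, -3.62)
Step 2: at (-1.01, -1.77, -3.62), ∇F = (0.96, -20.78, -34.73) → (-1.01, -1.77, -3.62) − 0.01·(0.96, -20.78, -34.73) = (-1.0196, -1.5622, -3.2727)
Step 3: at (-1.0196, -1.5622, -3.2727), ∇F = (0.9216, -18.7703, -31.7438) → (-1.0196, -1.5622, -3.2727) − 0.01·(0.9216, -18.7703, -31.7438) = (-1.028816, -1.374497, -2.955262)
Step 4: at (-1.028816, -1.374497, -2.955262), ∇F = (0.884736, -16.951238, -29.016593) → (-1.028816, -1.374497, -2.955262) − 0.01·(0.884736, -16.951238, -29.016593) = (-1.03766336, -1.20498462, -2.66509607)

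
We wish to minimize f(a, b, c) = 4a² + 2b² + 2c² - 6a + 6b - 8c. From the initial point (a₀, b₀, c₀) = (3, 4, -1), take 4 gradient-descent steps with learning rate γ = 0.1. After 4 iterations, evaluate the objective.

∇f = (8a - 6, 4b + 6, 4c - 8)
(a₁, b₁, c₁) = (3, 4, -1) − 0.1·(18, 22, -12) = (1.2, 1.8, 0.2)
(a₂, b₂, c₂) = (1.2, 1.8, 0.2) − 0.1·(3.6, 13.2, -7.2) = (0.84, 0.48, 0.92)
(a₃, b₃, c₃) = (0.84, 0.48, 0.92) − 0.1·(0.72, 7.92, -4.32) = (0.768, -0.312, 1.352)
(a₄, b₄, c₄) = (0.768, -0.312, 1.352) − 0.1·(0.144, 4.752, -2.592) = (0.7536, -0.7872, 1.6112)
f(0.7536, -0.7872, 1.6112) = -13.4314496

-13.4314496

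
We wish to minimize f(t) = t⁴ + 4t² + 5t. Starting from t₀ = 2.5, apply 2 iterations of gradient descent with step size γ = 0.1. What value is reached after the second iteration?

95.90625

f′(t) = 4t³ + 8t + 5
Step 1: f′(2.5) = 87.5; t₁ = 2.5 − 0.1·87.5 = -6.25
Step 2: f′(-6.25) = -1021.5625; t₂ = -6.25 − 0.1·(-1021.5625) = 95.90625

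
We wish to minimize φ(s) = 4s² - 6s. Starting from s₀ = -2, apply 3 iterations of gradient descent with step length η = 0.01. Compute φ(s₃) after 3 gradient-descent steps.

φ′(s) = 8s - 6
s₁ = -2 − 0.01·(-22) = -1.78
s₂ = -1.78 − 0.01·(-20.24) = -1.5776
s₃ = -1.5776 − 0.01·(-18.6208) = -1.391392
φ(-1.391392) = 16.092238790656

16.092238790656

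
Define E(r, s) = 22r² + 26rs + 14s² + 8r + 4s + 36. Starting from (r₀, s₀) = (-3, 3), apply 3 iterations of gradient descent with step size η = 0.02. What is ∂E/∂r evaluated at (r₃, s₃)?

∇E = (44r + 26s + 8, 26r + 28s + 4)
(r₁, s₁) = (-3, 3) − 0.02·(-46, 10) = (-2.08, 2.8)
(r₂, s₂) = (-2.08, 2.8) − 0.02·(-10.72, 28.32) = (-1.8656, 2.2336)
(r₃, s₃) = (-1.8656, 2.2336) − 0.02·(-16.0128, 18.0352) = (-1.545344, 1.872896)
∂E/∂r at (-1.545344, 1.872896) = -11.29984

-11.29984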